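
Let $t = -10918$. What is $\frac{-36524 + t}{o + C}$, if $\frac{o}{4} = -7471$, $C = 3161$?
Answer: $\frac{47442}{26723} \approx 1.7753$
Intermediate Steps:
$o = -29884$ ($o = 4 \left(-7471\right) = -29884$)
$\frac{-36524 + t}{o + C} = \frac{-36524 - 10918}{-29884 + 3161} = - \frac{47442}{-26723} = \left(-47442\right) \left(- \frac{1}{26723}\right) = \frac{47442}{26723}$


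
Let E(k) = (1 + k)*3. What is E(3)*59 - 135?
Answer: 573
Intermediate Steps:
E(k) = 3 + 3*k
E(3)*59 - 135 = (3 + 3*3)*59 - 135 = (3 + 9)*59 - 135 = 12*59 - 135 = 708 - 135 = 573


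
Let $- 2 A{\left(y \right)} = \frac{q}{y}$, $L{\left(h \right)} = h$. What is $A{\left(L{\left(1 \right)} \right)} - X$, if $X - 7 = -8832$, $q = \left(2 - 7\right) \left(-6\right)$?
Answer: $8810$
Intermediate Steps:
$q = 30$ ($q = \left(-5\right) \left(-6\right) = 30$)
$X = -8825$ ($X = 7 - 8832 = -8825$)
$A{\left(y \right)} = - \frac{15}{y}$ ($A{\left(y \right)} = - \frac{30 \frac{1}{y}}{2} = - \frac{15}{y}$)
$A{\left(L{\left(1 \right)} \right)} - X = - \frac{15}{1} - -8825 = \left(-15\right) 1 + 8825 = -15 + 8825 = 8810$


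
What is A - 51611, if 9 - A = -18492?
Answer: -33110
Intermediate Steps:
A = 18501 (A = 9 - 1*(-18492) = 9 + 18492 = 18501)
A - 51611 = 18501 - 51611 = -33110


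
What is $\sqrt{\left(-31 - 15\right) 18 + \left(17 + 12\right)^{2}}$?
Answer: $\sqrt{13} \approx 3.6056$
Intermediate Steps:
$\sqrt{\left(-31 - 15\right) 18 + \left(17 + 12\right)^{2}} = \sqrt{\left(-46\right) 18 + 29^{2}} = \sqrt{-828 + 841} = \sqrt{13}$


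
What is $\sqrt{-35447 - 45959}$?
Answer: $i \sqrt{81406} \approx 285.32 i$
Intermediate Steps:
$\sqrt{-35447 - 45959} = \sqrt{-81406} = i \sqrt{81406}$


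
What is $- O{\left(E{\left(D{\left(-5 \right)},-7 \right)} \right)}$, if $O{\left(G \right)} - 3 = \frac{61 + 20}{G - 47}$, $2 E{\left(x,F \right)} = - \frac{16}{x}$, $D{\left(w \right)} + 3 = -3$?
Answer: $- \frac{168}{137} \approx -1.2263$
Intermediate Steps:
$D{\left(w \right)} = -6$ ($D{\left(w \right)} = -3 - 3 = -6$)
$E{\left(x,F \right)} = - \frac{8}{x}$ ($E{\left(x,F \right)} = \frac{\left(-16\right) \frac{1}{x}}{2} = - \frac{8}{x}$)
$O{\left(G \right)} = 3 + \frac{81}{-47 + G}$ ($O{\left(G \right)} = 3 + \frac{61 + 20}{G - 47} = 3 + \frac{81}{-47 + G}$)
$- O{\left(E{\left(D{\left(-5 \right)},-7 \right)} \right)} = - \frac{3 \left(-20 - \frac{8}{-6}\right)}{-47 - \frac{8}{-6}} = - \frac{3 \left(-20 - - \frac{4}{3}\right)}{-47 - - \frac{4}{3}} = - \frac{3 \left(-20 + \frac{4}{3}\right)}{-47 + \frac{4}{3}} = - \frac{3 \left(-56\right)}{\left(- \frac{137}{3}\right) 3} = - \frac{3 \left(-3\right) \left(-56\right)}{137 \cdot 3} = \left(-1\right) \frac{168}{137} = - \frac{168}{137}$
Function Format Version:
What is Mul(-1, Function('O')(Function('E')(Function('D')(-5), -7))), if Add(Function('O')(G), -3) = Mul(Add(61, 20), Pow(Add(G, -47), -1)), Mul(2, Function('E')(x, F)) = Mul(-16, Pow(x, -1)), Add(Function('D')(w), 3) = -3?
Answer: Rational(-168, 137) ≈ -1.2263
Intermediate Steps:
Function('D')(w) = -6 (Function('D')(w) = Add(-3, -3) = -6)
Function('E')(x, F) = Mul(-8, Pow(x, -1)) (Function('E')(x, F) = Mul(Rational(1, 2), Mul(-16, Pow(x, -1))) = Mul(-8, Pow(x, -1)))
Function('O')(G) = Add(3, Mul(81, Pow(Add(-47, G), -1))) (Function('O')(G) = Add(3, Mul(Add(61, 20), Pow(Add(G, -47), -1))) = Add(3, Mul(81, Pow(Add(-47, G), -1))))
Mul(-1, Function('O')(Function('E')(Function('D')(-5), -7))) = Mul(-1, Mul(3, Pow(Add(-47, Mul(-8, Pow(-6, -1))), -1), Add(-20, Mul(-8, Pow(-6, -1))))) = Mul(-1, Mul(3, Pow(Add(-47, Mul(-8, Rational(-1, 6))), -1), Add(-20, Mul(-8, Rational(-1, 6))))) = Mul(-1, Mul(3, Pow(Add(-47, Rational(4, 3)), -1), Add(-20, Rational(4, 3)))) = Mul(-1, Mul(3, Pow(Rational(-137, 3), -1), Rational(-56, 3))) = Mul(-1, Mul(3, Rational(-3, 137), Rational(-56, 3))) = Mul(-1, Rational(168, 137)) = Rational(-168, 137)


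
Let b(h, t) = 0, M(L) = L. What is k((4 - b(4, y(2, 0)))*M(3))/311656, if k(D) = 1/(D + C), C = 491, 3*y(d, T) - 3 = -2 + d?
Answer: 1/156762968 ≈ 6.3791e-9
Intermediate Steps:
y(d, T) = 1/3 + d/3 (y(d, T) = 1 + (-2 + d)/3 = 1 + (-2/3 + d/3) = 1/3 + d/3)
k(D) = 1/(491 + D) (k(D) = 1/(D + 491) = 1/(491 + D))
k((4 - b(4, y(2, 0)))*M(3))/311656 = 1/((491 + (4 - 1*0)*3)*311656) = (1/311656)/(491 + (4 + 0)*3) = (1/311656)/(491 + 4*3) = (1/311656)/(491 + 12) = (1/311656)/503 = (1/503)*(1/311656) = 1/156762968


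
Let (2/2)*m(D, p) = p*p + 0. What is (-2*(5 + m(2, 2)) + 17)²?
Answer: 1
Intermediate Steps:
m(D, p) = p² (m(D, p) = p*p + 0 = p² + 0 = p²)
(-2*(5 + m(2, 2)) + 17)² = (-2*(5 + 2²) + 17)² = (-2*(5 + 4) + 17)² = (-2*9 + 17)² = (-18 + 17)² = (-1)² = 1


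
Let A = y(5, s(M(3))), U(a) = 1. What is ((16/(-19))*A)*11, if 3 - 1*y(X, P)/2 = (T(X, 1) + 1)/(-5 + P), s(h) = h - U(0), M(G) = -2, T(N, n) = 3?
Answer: -1232/19 ≈ -64.842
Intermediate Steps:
s(h) = -1 + h (s(h) = h - 1*1 = h - 1 = -1 + h)
y(X, P) = 6 - 8/(-5 + P) (y(X, P) = 6 - 2*(3 + 1)/(-5 + P) = 6 - 8/(-5 + P))
A = 7 (A = 2*(-19 + 3*(-1 - 2))/(-5 + (-1 - 2)) = 2*(-19 + 3*(-3))/(-5 - 3) = 2*(-19 - 9)/(-8) = 2*(-⅛)*(-28) = 7)
((16/(-19))*A)*11 = ((16/(-19))*7)*11 = ((16*(-1/19))*7)*11 = -16/19*7*11 = -112/19*11 = -1232/19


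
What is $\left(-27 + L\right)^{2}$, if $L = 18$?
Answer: $81$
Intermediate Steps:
$\left(-27 + L\right)^{2} = \left(-27 + 18\right)^{2} = \left(-9\right)^{2} = 81$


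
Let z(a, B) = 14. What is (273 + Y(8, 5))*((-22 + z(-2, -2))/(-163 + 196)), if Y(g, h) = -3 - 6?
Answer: -64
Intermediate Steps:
Y(g, h) = -9
(273 + Y(8, 5))*((-22 + z(-2, -2))/(-163 + 196)) = (273 - 9)*((-22 + 14)/(-163 + 196)) = 264*(-8/33) = -64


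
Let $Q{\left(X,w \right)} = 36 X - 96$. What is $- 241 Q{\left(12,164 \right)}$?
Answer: $-80976$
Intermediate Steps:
$Q{\left(X,w \right)} = -96 + 36 X$
$- 241 Q{\left(12,164 \right)} = - 241 \left(-96 + 36 \cdot 12\right) = - 241 \left(-96 + 432\right) = \left(-241\right) 336 = -80976$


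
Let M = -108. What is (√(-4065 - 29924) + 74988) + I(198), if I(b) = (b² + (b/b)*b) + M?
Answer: 114282 + I*√33989 ≈ 1.1428e+5 + 184.36*I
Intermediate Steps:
I(b) = -108 + b + b² (I(b) = (b² + (b/b)*b) - 108 = (b² + 1*b) - 108 = (b² + b) - 108 = (b + b²) - 108 = -108 + b + b²)
(√(-4065 - 29924) + 74988) + I(198) = (√(-4065 - 29924) + 74988) + (-108 + 198 + 198²) = (√(-33989) + 74988) + (-108 + 198 + 39204) = (I*√33989 + 74988) + 39294 = (74988 + I*√33989) + 39294 = 114282 + I*√33989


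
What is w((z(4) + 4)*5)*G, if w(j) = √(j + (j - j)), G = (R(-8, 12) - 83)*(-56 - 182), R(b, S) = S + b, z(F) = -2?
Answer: 18802*√10 ≈ 59457.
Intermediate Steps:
G = 18802 (G = ((12 - 8) - 83)*(-56 - 182) = (4 - 83)*(-238) = -79*(-238) = 18802)
w(j) = √j (w(j) = √(j + 0) = √j)
w((z(4) + 4)*5)*G = √((-2 + 4)*5)*18802 = √(2*5)*18802 = √10*18802 = 18802*√10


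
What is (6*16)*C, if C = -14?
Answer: -1344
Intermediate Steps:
(6*16)*C = (6*16)*(-14) = 96*(-14) = -1344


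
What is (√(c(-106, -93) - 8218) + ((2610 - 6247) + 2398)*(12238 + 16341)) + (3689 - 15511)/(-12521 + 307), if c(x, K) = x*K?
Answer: -216245083856/6107 + 2*√410 ≈ -3.5409e+7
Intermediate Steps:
c(x, K) = K*x
(√(c(-106, -93) - 8218) + ((2610 - 6247) + 2398)*(12238 + 16341)) + (3689 - 15511)/(-12521 + 307) = (√(-93*(-106) - 8218) + ((2610 - 6247) + 2398)*(12238 + 16341)) + (3689 - 15511)/(-12521 + 307) = (√(9858 - 8218) + (-3637 + 2398)*28579) - 11822/(-12214) = (√1640 - 1239*28579) - 11822*(-1/12214) = (2*√410 - 35409381) + 5911/6107 = (-35409381 + 2*√410) + 5911/6107 = -216245083856/6107 + 2*√410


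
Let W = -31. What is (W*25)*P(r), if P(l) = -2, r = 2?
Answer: 1550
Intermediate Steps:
(W*25)*P(r) = -31*25*(-2) = -775*(-2) = 1550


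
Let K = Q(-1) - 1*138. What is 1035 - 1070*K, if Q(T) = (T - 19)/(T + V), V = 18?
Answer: 2549215/17 ≈ 1.4995e+5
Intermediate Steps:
Q(T) = (-19 + T)/(18 + T) (Q(T) = (T - 19)/(T + 18) = (-19 + T)/(18 + T))
K = -2366/17 (K = (-19 - 1)/(18 - 1) - 1*138 = -20/17 - 138 = -2366/17 ≈ -139.18)
1035 - 1070*K = 1035 - 1070*(-2366/17) = 1035 + 2531620/17 = 2549215/17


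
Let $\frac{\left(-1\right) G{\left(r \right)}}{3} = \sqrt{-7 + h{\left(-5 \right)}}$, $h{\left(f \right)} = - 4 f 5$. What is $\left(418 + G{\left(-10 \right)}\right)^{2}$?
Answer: $175561 - 2508 \sqrt{93} \approx 1.5137 \cdot 10^{5}$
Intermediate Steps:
$h{\left(f \right)} = - 20 f$
$G{\left(r \right)} = - 3 \sqrt{93}$ ($G{\left(r \right)} = - 3 \sqrt{-7 - -100} = - 3 \sqrt{-7 + 100} = - 3 \sqrt{93}$)
$\left(418 + G{\left(-10 \right)}\right)^{2} = \left(418 - 3 \sqrt{93}\right)^{2}$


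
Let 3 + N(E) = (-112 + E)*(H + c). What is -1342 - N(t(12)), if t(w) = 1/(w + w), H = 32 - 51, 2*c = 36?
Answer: -34823/24 ≈ -1451.0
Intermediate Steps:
c = 18 (c = (½)*36 = 18)
H = -19
t(w) = 1/(2*w)
N(E) = 109 - E (N(E) = -3 + (-112 + E)*(-19 + 18) = -3 + (-112 + E)*(-1) = -3 + (112 - E) = 109 - E)
-1342 - N(t(12)) = -1342 - (109 - 1/(2*12)) = -1342 - (109 - 1*1/24) = -1342 - (109 - 1/24) = -1342 - 1*2615/24 = -1342 - 2615/24 = -34823/24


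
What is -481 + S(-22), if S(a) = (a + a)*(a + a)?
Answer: 1455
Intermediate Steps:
S(a) = 4*a² (S(a) = (2*a)*(2*a) = 4*a²)
-481 + S(-22) = -481 + 4*(-22)² = -481 + 4*484 = -481 + 1936 = 1455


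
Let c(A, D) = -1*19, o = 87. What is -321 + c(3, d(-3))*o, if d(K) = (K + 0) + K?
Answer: -1974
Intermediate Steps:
d(K) = 2*K (d(K) = K + K = 2*K)
c(A, D) = -19
-321 + c(3, d(-3))*o = -321 - 19*87 = -321 - 1653 = -1974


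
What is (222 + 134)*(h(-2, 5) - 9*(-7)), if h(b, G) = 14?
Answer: 27412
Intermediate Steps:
(222 + 134)*(h(-2, 5) - 9*(-7)) = (222 + 134)*(14 - 9*(-7)) = 356*(14 + 63) = 356*77 = 27412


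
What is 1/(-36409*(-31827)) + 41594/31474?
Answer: 24099339902408/18235866317091 ≈ 1.3215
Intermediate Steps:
1/(-36409*(-31827)) + 41594/31474 = -1/36409*(-1/31827) + 41594*(1/31474) = 1/1158789243 + 20797/15737 = 24099339902408/18235866317091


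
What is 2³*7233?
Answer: 57864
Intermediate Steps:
2³*7233 = 8*7233 = 57864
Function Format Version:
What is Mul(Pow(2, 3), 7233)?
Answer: 57864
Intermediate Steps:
Mul(Pow(2, 3), 7233) = Mul(8, 7233) = 57864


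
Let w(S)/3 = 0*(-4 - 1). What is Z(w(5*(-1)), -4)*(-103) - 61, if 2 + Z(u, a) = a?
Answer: 557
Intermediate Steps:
w(S) = 0 (w(S) = 3*(0*(-4 - 1)) = 3*(0*(-5)) = 3*0 = 0)
Z(u, a) = -2 + a
Z(w(5*(-1)), -4)*(-103) - 61 = (-2 - 4)*(-103) - 61 = -6*(-103) - 61 = 618 - 61 = 557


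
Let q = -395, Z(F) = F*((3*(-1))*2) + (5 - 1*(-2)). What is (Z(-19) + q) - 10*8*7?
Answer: -834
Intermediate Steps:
Z(F) = 7 - 6*F (Z(F) = F*(-3*2) + (5 + 2) = F*(-6) + 7 = -6*F + 7 = 7 - 6*F)
(Z(-19) + q) - 10*8*7 = ((7 - 6*(-19)) - 395) - 10*8*7 = ((7 + 114) - 395) - 80*7 = (121 - 395) - 560 = -274 - 560 = -834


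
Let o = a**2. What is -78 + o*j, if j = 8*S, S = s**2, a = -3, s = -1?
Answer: -6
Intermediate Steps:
S = 1 (S = (-1)**2 = 1)
j = 8 (j = 8*1 = 8)
o = 9 (o = (-3)**2 = 9)
-78 + o*j = -78 + 9*8 = -78 + 72 = -6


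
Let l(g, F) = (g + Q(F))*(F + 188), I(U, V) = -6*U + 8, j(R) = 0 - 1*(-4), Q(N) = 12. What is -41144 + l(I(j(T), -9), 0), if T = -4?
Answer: -41896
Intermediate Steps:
j(R) = 4 (j(R) = 0 + 4 = 4)
I(U, V) = 8 - 6*U
l(g, F) = (12 + g)*(188 + F) (l(g, F) = (g + 12)*(F + 188) = (12 + g)*(188 + F))
-41144 + l(I(j(T), -9), 0) = -41144 + (2256 + 12*0 + 188*(8 - 6*4) + 0*(8 - 6*4)) = -41144 + (2256 + 0 + 188*(8 - 24) + 0*(8 - 24)) = -41144 + (2256 + 0 + 188*(-16) + 0*(-16)) = -41144 + (2256 + 0 - 3008 + 0) = -41144 - 752 = -41896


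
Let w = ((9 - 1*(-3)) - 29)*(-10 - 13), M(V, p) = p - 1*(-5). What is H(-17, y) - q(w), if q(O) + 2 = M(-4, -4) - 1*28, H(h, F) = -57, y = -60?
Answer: -28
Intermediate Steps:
M(V, p) = 5 + p (M(V, p) = p + 5 = 5 + p)
w = 391 (w = ((9 + 3) - 29)*(-23) = (12 - 29)*(-23) = -17*(-23) = 391)
q(O) = -29 (q(O) = -2 + ((5 - 4) - 1*28) = -2 + (1 - 28) = -2 - 27 = -29)
H(-17, y) - q(w) = -57 - 1*(-29) = -57 + 29 = -28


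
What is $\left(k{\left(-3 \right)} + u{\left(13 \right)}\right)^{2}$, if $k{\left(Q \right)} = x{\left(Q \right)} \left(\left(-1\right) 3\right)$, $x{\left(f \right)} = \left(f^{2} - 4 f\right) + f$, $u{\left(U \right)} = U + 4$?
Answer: $1369$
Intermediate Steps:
$u{\left(U \right)} = 4 + U$
$x{\left(f \right)} = f^{2} - 3 f$
$k{\left(Q \right)} = - 3 Q \left(-3 + Q\right)$ ($k{\left(Q \right)} = Q \left(-3 + Q\right) \left(\left(-1\right) 3\right) = Q \left(-3 + Q\right) \left(-3\right) = - 3 Q \left(-3 + Q\right)$)
$\left(k{\left(-3 \right)} + u{\left(13 \right)}\right)^{2} = \left(3 \left(-3\right) \left(3 - -3\right) + \left(4 + 13\right)\right)^{2} = \left(3 \left(-3\right) \left(3 + 3\right) + 17\right)^{2} = \left(3 \left(-3\right) 6 + 17\right)^{2} = \left(-54 + 17\right)^{2} = \left(-37\right)^{2} = 1369$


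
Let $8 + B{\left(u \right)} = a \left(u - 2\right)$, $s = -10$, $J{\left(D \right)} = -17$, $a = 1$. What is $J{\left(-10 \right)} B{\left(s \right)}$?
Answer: $340$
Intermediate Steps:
$B{\left(u \right)} = -10 + u$ ($B{\left(u \right)} = -8 + 1 \left(u - 2\right) = -8 + 1 \left(-2 + u\right) = -8 + \left(-2 + u\right) = -10 + u$)
$J{\left(-10 \right)} B{\left(s \right)} = - 17 \left(-10 - 10\right) = \left(-17\right) \left(-20\right) = 340$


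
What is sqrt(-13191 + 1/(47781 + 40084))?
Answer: I*sqrt(101837926158110)/87865 ≈ 114.85*I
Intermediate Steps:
sqrt(-13191 + 1/(47781 + 40084)) = sqrt(-13191 + 1/87865) = sqrt(-1159027214/87865) = I*sqrt(101837926158110)/87865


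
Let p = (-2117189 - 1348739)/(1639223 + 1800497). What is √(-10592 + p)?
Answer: 3*I*√217592030249085/429965 ≈ 102.92*I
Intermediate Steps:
p = -433241/429965 (p = -3465928/3439720 = -3465928*1/3439720 = -433241/429965 ≈ -1.0076)
√(-10592 + p) = √(-10592 - 433241/429965) = √(-4554622521/429965) = 3*I*√217592030249085/429965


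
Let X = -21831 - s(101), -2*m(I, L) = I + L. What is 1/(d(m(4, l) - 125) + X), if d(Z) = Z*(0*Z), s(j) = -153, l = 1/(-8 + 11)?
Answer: -1/21678 ≈ -4.6130e-5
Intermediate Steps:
l = ⅓ (l = 1/3 = ⅓ ≈ 0.33333)
m(I, L) = -I/2 - L/2 (m(I, L) = -(I + L)/2 = -I/2 - L/2)
d(Z) = 0 (d(Z) = Z*0 = 0)
X = -21678 (X = -21831 - 1*(-153) = -21831 + 153 = -21678)
1/(d(m(4, l) - 125) + X) = 1/(0 - 21678) = 1/(-21678) = -1/21678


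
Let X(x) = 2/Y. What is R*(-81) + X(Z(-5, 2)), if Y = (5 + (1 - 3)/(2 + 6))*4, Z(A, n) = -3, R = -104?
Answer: 160058/19 ≈ 8424.1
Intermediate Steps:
Y = 19 (Y = (5 - 2/8)*4 = (5 - 2*1/8)*4 = (5 - 1/4)*4 = (19/4)*4 = 19)
X(x) = 2/19
R*(-81) + X(Z(-5, 2)) = -104*(-81) + 2/19 = 8424 + 2/19 = 160058/19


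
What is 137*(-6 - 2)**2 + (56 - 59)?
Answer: 8765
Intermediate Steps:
137*(-6 - 2)**2 + (56 - 59) = 137*(-8)**2 - 3 = 137*64 - 3 = 8768 - 3 = 8765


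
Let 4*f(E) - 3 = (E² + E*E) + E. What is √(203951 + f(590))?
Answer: √1512597/2 ≈ 614.94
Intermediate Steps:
f(E) = ¾ + E²/2 + E/4 (f(E) = ¾ + ((E² + E*E) + E)/4 = ¾ + ((E² + E²) + E)/4 = ¾ + (2*E² + E)/4 = ¾ + (E + 2*E²)/4 = ¾ + (E²/2 + E/4) = ¾ + E²/2 + E/4)
√(203951 + f(590)) = √(203951 + (¾ + (½)*590² + (¼)*590)) = √(203951 + (¾ + (½)*348100 + 295/2)) = √(203951 + (¾ + 174050 + 295/2)) = √(203951 + 696793/4) = √(1512597/4) = √1512597/2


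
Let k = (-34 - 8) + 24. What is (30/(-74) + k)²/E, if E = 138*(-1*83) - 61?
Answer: -463761/15764035 ≈ -0.029419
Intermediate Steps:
E = -11515 (E = 138*(-83) - 61 = -11454 - 61 = -11515)
k = -18 (k = -42 + 24 = -18)
(30/(-74) + k)²/E = (30/(-74) - 18)²/(-11515) = (30*(-1/74) - 18)²*(-1/11515) = (-15/37 - 18)²*(-1/11515) = (-681/37)²*(-1/11515) = (463761/1369)*(-1/11515) = -463761/15764035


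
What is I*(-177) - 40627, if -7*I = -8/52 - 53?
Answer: -3819364/91 ≈ -41971.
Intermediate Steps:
I = 691/91 (I = -(-8/52 - 53)/7 = -(-8*1/52 - 53)/7 = -(-2/13 - 53)/7 = -⅐*(-691/13) = 691/91 ≈ 7.5934)
I*(-177) - 40627 = (691/91)*(-177) - 40627 = -122307/91 - 40627 = -3819364/91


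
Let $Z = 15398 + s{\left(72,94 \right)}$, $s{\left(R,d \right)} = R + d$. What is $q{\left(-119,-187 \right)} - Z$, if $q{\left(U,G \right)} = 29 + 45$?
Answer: $-15490$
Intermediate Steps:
$q{\left(U,G \right)} = 74$
$Z = 15564$ ($Z = 15398 + \left(72 + 94\right) = 15398 + 166 = 15564$)
$q{\left(-119,-187 \right)} - Z = 74 - 15564 = -15490$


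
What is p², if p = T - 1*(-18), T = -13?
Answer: 25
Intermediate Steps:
p = 5 (p = -13 - 1*(-18) = -13 + 18 = 5)
p² = 5² = 25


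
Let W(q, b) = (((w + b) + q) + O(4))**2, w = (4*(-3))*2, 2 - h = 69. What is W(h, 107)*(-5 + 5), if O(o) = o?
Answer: 0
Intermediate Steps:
h = -67 (h = 2 - 1*69 = 2 - 69 = -67)
w = -24 (w = -12*2 = -24)
W(q, b) = (-20 + b + q)**2 (W(q, b) = (((-24 + b) + q) + 4)**2 = ((-24 + b + q) + 4)**2 = (-20 + b + q)**2)
W(h, 107)*(-5 + 5) = (-20 + 107 - 67)**2*(-5 + 5) = 20**2*0 = 400*0 = 0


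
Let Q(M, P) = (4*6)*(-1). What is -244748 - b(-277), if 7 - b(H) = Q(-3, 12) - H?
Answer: -244502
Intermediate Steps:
Q(M, P) = -24 (Q(M, P) = 24*(-1) = -24)
b(H) = 31 + H (b(H) = 7 - (-24 - H) = 7 + (24 + H) = 31 + H)
-244748 - b(-277) = -244748 - (31 - 277) = -244748 - 1*(-246) = -244748 + 246 = -244502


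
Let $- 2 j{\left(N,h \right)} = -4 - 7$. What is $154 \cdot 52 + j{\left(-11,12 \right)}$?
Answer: $\frac{16027}{2} \approx 8013.5$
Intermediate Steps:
$j{\left(N,h \right)} = \frac{11}{2}$ ($j{\left(N,h \right)} = - \frac{-4 - 7}{2} = \left(- \frac{1}{2}\right) \left(-11\right) = \frac{11}{2}$)
$154 \cdot 52 + j{\left(-11,12 \right)} = 154 \cdot 52 + \frac{11}{2} = 8008 + \frac{11}{2} = \frac{16027}{2}$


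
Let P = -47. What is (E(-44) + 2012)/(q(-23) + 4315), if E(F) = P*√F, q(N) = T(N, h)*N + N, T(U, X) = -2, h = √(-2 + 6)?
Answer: 1006/2169 - 47*I*√11/2169 ≈ 0.46381 - 0.071868*I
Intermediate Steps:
h = 2 (h = √4 = 2)
q(N) = -N (q(N) = -2*N + N = -N)
E(F) = -47*√F
(E(-44) + 2012)/(q(-23) + 4315) = (-94*I*√11 + 2012)/(-1*(-23) + 4315) = (-94*I*√11 + 2012)/(23 + 4315) = (-94*I*√11 + 2012)/4338 = (2012 - 94*I*√11)*(1/4338) = 1006/2169 - 47*I*√11/2169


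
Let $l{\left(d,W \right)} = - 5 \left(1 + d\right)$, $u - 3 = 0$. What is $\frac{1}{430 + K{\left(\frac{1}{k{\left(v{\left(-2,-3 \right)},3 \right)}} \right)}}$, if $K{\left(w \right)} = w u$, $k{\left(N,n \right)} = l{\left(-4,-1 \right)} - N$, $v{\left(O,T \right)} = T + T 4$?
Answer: $\frac{10}{4301} \approx 0.002325$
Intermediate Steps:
$u = 3$ ($u = 3 + 0 = 3$)
$l{\left(d,W \right)} = -5 - 5 d$
$v{\left(O,T \right)} = 5 T$ ($v{\left(O,T \right)} = T + 4 T = 5 T$)
$k{\left(N,n \right)} = 15 - N$ ($k{\left(N,n \right)} = \left(-5 - -20\right) - N = \left(-5 + 20\right) - N = 15 - N$)
$K{\left(w \right)} = 3 w$ ($K{\left(w \right)} = w 3 = 3 w$)
$\frac{1}{430 + K{\left(\frac{1}{k{\left(v{\left(-2,-3 \right)},3 \right)}} \right)}} = \frac{1}{430 + \frac{3}{15 - 5 \left(-3\right)}} = \frac{1}{430 + \frac{3}{15 - -15}} = \frac{1}{430 + \frac{3}{15 + 15}} = \frac{1}{430 + \frac{3}{30}} = \frac{1}{430 + 3 \cdot \frac{1}{30}} = \frac{1}{430 + \frac{1}{10}} = \frac{1}{\frac{4301}{10}} = \frac{10}{4301}$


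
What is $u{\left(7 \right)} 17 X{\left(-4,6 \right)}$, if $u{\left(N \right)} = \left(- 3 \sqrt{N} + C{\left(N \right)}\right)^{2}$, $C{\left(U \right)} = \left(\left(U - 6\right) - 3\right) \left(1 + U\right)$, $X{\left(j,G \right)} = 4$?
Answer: $21692 + 6528 \sqrt{7} \approx 38963.0$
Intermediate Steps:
$C{\left(U \right)} = \left(1 + U\right) \left(-9 + U\right)$ ($C{\left(U \right)} = \left(\left(U - 6\right) - 3\right) \left(1 + U\right) = \left(\left(-6 + U\right) - 3\right) \left(1 + U\right) = \left(-9 + U\right) \left(1 + U\right) = \left(1 + U\right) \left(-9 + U\right)$)
$u{\left(N \right)} = \left(-9 + N^{2} - 8 N - 3 \sqrt{N}\right)^{2}$ ($u{\left(N \right)} = \left(- 3 \sqrt{N} - \left(9 - N^{2} + 8 N\right)\right)^{2} = \left(-9 + N^{2} - 8 N - 3 \sqrt{N}\right)^{2}$)
$u{\left(7 \right)} 17 X{\left(-4,6 \right)} = \left(9 - 7^{2} + 3 \sqrt{7} + 8 \cdot 7\right)^{2} \cdot 17 \cdot 4 = \left(9 - 49 + 3 \sqrt{7} + 56\right)^{2} \cdot 17 \cdot 4 = \left(16 + 3 \sqrt{7}\right)^{2} \cdot 17 \cdot 4 = 17 \left(16 + 3 \sqrt{7}\right)^{2} \cdot 4 = 68 \left(16 + 3 \sqrt{7}\right)^{2}$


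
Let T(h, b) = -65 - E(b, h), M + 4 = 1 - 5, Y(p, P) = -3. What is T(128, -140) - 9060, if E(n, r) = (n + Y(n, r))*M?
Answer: -10269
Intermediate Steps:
M = -8 (M = -4 + (1 - 5) = -4 - 4 = -8)
E(n, r) = 24 - 8*n (E(n, r) = (n - 3)*(-8) = (-3 + n)*(-8) = 24 - 8*n)
T(h, b) = -89 + 8*b (T(h, b) = -65 - (24 - 8*b) = -65 + (-24 + 8*b) = -89 + 8*b)
T(128, -140) - 9060 = (-89 + 8*(-140)) - 9060 = (-89 - 1120) - 9060 = -1209 - 9060 = -10269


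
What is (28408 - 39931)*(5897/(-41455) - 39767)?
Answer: 18996205721286/41455 ≈ 4.5824e+8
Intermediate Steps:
(28408 - 39931)*(5897/(-41455) - 39767) = -11523*(5897*(-1/41455) - 39767) = -11523*(-5897/41455 - 39767) = -11523*(-1648546882/41455) = 18996205721286/41455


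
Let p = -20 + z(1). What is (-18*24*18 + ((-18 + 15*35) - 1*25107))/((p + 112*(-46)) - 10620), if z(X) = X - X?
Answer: 1349/658 ≈ 2.0502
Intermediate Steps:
z(X) = 0
p = -20 (p = -20 + 0 = -20)
(-18*24*18 + ((-18 + 15*35) - 1*25107))/((p + 112*(-46)) - 10620) = (-18*24*18 + ((-18 + 15*35) - 1*25107))/((-20 + 112*(-46)) - 10620) = (-432*18 + ((-18 + 525) - 25107))/((-20 - 5152) - 10620) = (-7776 + (507 - 25107))/(-5172 - 10620) = (-7776 - 24600)/(-15792) = -32376*(-1/15792) = 1349/658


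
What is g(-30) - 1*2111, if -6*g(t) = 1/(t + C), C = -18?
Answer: -607967/288 ≈ -2111.0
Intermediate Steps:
g(t) = -1/(6*(-18 + t)) (g(t) = -1/(6*(t - 18)) = -1/(6*(-18 + t)))
g(-30) - 1*2111 = -1/(-108 + 6*(-30)) - 1*2111 = -1/(-108 - 180) - 2111 = -1/(-288) - 2111 = -1*(-1/288) - 2111 = 1/288 - 2111 = -607967/288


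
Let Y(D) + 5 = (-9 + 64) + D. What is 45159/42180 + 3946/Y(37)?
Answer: 56790371/1223220 ≈ 46.427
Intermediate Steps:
Y(D) = 50 + D (Y(D) = -5 + ((-9 + 64) + D) = -5 + (55 + D) = 50 + D)
45159/42180 + 3946/Y(37) = 45159/42180 + 3946/(50 + 37) = 45159*(1/42180) + 3946/87 = 15053/14060 + 3946*(1/87) = 15053/14060 + 3946/87 = 56790371/1223220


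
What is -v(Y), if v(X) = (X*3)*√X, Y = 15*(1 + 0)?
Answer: -45*√15 ≈ -174.28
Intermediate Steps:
Y = 15 (Y = 15*1 = 15)
v(X) = 3*X^(3/2) (v(X) = (3*X)*√X = 3*X^(3/2))
-v(Y) = -3*15^(3/2) = -3*15*√15 = -45*√15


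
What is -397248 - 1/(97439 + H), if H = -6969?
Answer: -35939026561/90470 ≈ -3.9725e+5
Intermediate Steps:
-397248 - 1/(97439 + H) = -397248 - 1/(97439 - 6969) = -397248 - 1/90470 = -35939026561/90470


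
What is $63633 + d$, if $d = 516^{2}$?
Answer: $329889$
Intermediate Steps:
$d = 266256$
$63633 + d = 63633 + 266256 = 329889$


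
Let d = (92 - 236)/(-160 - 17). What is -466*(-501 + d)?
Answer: 13752126/59 ≈ 2.3309e+5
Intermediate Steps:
d = 48/59 (d = -144/(-177) = -144*(-1/177) = 48/59 ≈ 0.81356)
-466*(-501 + d) = -466*(-501 + 48/59) = -466*(-29511/59) = 13752126/59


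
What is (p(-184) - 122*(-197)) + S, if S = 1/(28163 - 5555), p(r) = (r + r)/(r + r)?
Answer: 543383281/22608 ≈ 24035.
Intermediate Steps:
p(r) = 1 (p(r) = (2*r)/((2*r)) = (2*r)*(1/(2*r)) = 1)
S = 1/22608 ≈ 4.4232e-5
(p(-184) - 122*(-197)) + S = (1 - 122*(-197)) + 1/22608 = (1 + 24034) + 1/22608 = 24035 + 1/22608 = 543383281/22608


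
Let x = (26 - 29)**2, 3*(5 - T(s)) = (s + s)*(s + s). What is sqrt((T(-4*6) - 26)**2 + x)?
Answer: 3*sqrt(69170) ≈ 789.01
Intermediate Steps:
T(s) = 5 - 4*s**2/3 (T(s) = 5 - (s + s)*(s + s)/3 = 5 - 2*s*2*s/3 = 5 - 4*s**2/3)
x = 9 (x = (-3)**2 = 9)
sqrt((T(-4*6) - 26)**2 + x) = sqrt(((5 - 4*(-4*6)**2/3) - 26)**2 + 9) = sqrt(((5 - 4/3*(-24)**2) - 26)**2 + 9) = sqrt(((5 - 4/3*576) - 26)**2 + 9) = sqrt(((5 - 768) - 26)**2 + 9) = sqrt((-763 - 26)**2 + 9) = sqrt((-789)**2 + 9) = sqrt(622521 + 9) = sqrt(622530) = 3*sqrt(69170)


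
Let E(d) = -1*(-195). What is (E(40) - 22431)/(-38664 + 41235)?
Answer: -7412/857 ≈ -8.6488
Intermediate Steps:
E(d) = 195
(E(40) - 22431)/(-38664 + 41235) = (195 - 22431)/(-38664 + 41235) = -22236/2571 = -22236*1/2571 = -7412/857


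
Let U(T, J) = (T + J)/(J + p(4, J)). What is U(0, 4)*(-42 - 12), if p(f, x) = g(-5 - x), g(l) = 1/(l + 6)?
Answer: -648/11 ≈ -58.909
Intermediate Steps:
g(l) = 1/(6 + l)
p(f, x) = 1/(1 - x) (p(f, x) = 1/(6 + (-5 - x)) = 1/(1 - x))
U(T, J) = (J + T)/(J - 1/(-1 + J)) (U(T, J) = (T + J)/(J - 1/(-1 + J)) = (J + T)/(J - 1/(-1 + J)))
U(0, 4)*(-42 - 12) = ((-1 + 4)*(4 + 0)/(-1 + 4*(-1 + 4)))*(-42 - 12) = (3*4/(-1 + 4*3))*(-54) = (3*4/(-1 + 12))*(-54) = (3*4/11)*(-54) = ((1/11)*3*4)*(-54) = (12/11)*(-54) = -648/11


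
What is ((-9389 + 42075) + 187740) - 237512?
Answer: -17086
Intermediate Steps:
((-9389 + 42075) + 187740) - 237512 = (32686 + 187740) - 237512 = 220426 - 237512 = -17086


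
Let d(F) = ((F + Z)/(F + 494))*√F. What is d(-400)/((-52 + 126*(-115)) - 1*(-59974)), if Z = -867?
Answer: -6335*I/1067652 ≈ -0.0059336*I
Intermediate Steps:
d(F) = √F*(-867 + F)/(494 + F) (d(F) = ((F - 867)/(F + 494))*√F = ((-867 + F)/(494 + F))*√F = √F*(-867 + F)/(494 + F))
d(-400)/((-52 + 126*(-115)) - 1*(-59974)) = (√(-400)*(-867 - 400)/(494 - 400))/((-52 + 126*(-115)) - 1*(-59974)) = ((20*I)*(-1267)/94)/((-52 - 14490) + 59974) = ((20*I)*(1/94)*(-1267))/(-14542 + 59974) = -12670*I/47/45432 = -12670*I/47*(1/45432) = -6335*I/1067652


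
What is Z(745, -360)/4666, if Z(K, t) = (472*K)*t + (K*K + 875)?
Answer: -63017250/2333 ≈ -27011.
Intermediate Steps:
Z(K, t) = 875 + K**2 + 472*K*t (Z(K, t) = 472*K*t + (K**2 + 875) = 472*K*t + (875 + K**2) = 875 + K**2 + 472*K*t)
Z(745, -360)/4666 = (875 + 745**2 + 472*745*(-360))/4666 = (875 + 555025 - 126590400)*(1/4666) = -126034500*1/4666 = -63017250/2333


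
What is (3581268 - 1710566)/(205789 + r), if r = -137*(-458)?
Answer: 1870702/268535 ≈ 6.9663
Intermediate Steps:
r = 62746
(3581268 - 1710566)/(205789 + r) = (3581268 - 1710566)/(205789 + 62746) = 1870702/268535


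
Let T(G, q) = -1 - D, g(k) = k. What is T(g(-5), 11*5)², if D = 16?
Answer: 289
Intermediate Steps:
T(G, q) = -17 (T(G, q) = -1 - 1*16 = -1 - 16 = -17)
T(g(-5), 11*5)² = (-17)² = 289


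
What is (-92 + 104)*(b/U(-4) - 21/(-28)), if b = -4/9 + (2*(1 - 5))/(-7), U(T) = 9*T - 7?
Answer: 7951/903 ≈ 8.8051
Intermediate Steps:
U(T) = -7 + 9*T
b = 44/63 (b = -4*⅑ + (2*(-4))*(-⅐) = -4/9 - 8*(-⅐) = -4/9 + 8/7 = 44/63 ≈ 0.69841)
(-92 + 104)*(b/U(-4) - 21/(-28)) = (-92 + 104)*(44/(63*(-7 + 9*(-4))) - 21/(-28)) = 12*(44/(63*(-7 - 36)) - 21*(-1/28)) = 12*((44/63)/(-43) + ¾) = 12*((44/63)*(-1/43) + ¾) = 12*(-44/2709 + ¾) = 12*(7951/10836) = 7951/903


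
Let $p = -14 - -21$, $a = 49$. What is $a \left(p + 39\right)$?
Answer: $2254$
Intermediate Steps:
$p = 7$ ($p = -14 + 21 = 7$)
$a \left(p + 39\right) = 49 \left(7 + 39\right) = 49 \cdot 46 = 2254$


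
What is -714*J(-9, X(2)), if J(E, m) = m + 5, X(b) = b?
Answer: -4998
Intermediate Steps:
J(E, m) = 5 + m
-714*J(-9, X(2)) = -714*(5 + 2) = -714*7 = -4998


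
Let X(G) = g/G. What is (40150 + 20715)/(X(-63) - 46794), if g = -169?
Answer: -3834495/2947853 ≈ -1.3008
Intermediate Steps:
X(G) = -169/G
(40150 + 20715)/(X(-63) - 46794) = (40150 + 20715)/(-169/(-63) - 46794) = 60865/(-169*(-1/63) - 46794) = 60865/(169/63 - 46794) = 60865/(-2947853/63) = 60865*(-63/2947853) = -3834495/2947853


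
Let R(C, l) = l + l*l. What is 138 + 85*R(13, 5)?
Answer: 2688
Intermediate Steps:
R(C, l) = l + l²
138 + 85*R(13, 5) = 138 + 85*(5*(1 + 5)) = 138 + 85*(5*6) = 138 + 85*30 = 138 + 2550 = 2688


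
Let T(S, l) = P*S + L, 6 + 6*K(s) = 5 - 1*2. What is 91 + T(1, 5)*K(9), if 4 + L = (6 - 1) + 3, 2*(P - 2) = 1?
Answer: 351/4 ≈ 87.750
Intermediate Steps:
P = 5/2 (P = 2 + (½)*1 = 2 + ½ = 5/2 ≈ 2.5000)
L = 4 (L = -4 + ((6 - 1) + 3) = -4 + (5 + 3) = -4 + 8 = 4)
K(s) = -½ (K(s) = -1 + (5 - 1*2)/6 = -1 + (5 - 2)/6 = -1 + (⅙)*3 = -1 + ½ = -½)
T(S, l) = 4 + 5*S/2 (T(S, l) = 5*S/2 + 4 = 4 + 5*S/2)
91 + T(1, 5)*K(9) = 91 + (4 + (5/2)*1)*(-½) = 91 + (4 + 5/2)*(-½) = 91 + (13/2)*(-½) = 91 - 13/4 = 351/4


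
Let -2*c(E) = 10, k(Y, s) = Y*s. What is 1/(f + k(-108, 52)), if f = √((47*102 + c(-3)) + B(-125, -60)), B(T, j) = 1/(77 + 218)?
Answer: -414180/2325681691 - √104190755/4651363382 ≈ -0.00018028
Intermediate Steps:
c(E) = -5 (c(E) = -½*10 = -5)
B(T, j) = 1/295
f = 2*√104190755/295 (f = √((47*102 - 5) + 1/295) = √((4794 - 5) + 1/295) = √(4789 + 1/295) = √(1412756/295) = 2*√104190755/295 ≈ 69.203)
1/(f + k(-108, 52)) = 1/(2*√104190755/295 - 108*52) = 1/(2*√104190755/295 - 5616) = 1/(-5616 + 2*√104190755/295)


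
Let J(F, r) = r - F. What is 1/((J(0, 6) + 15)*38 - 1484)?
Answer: -1/686 ≈ -0.0014577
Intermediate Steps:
1/((J(0, 6) + 15)*38 - 1484) = 1/(((6 - 1*0) + 15)*38 - 1484) = 1/(((6 + 0) + 15)*38 - 1484) = 1/((6 + 15)*38 - 1484) = 1/(21*38 - 1484) = 1/(798 - 1484) = 1/(-686) = -1/686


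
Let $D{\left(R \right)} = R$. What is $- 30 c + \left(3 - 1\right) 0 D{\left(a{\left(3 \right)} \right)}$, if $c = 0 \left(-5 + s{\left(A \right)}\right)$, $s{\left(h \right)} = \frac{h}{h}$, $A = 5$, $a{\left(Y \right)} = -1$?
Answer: $0$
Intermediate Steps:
$s{\left(h \right)} = 1$
$c = 0$ ($c = 0 \left(-5 + 1\right) = 0 \left(-4\right) = 0$)
$- 30 c + \left(3 - 1\right) 0 D{\left(a{\left(3 \right)} \right)} = \left(-30\right) 0 + \left(3 - 1\right) 0 \left(-1\right) = 0 + 2 \cdot 0 \left(-1\right) = 0 + 0 \left(-1\right) = 0 + 0 = 0$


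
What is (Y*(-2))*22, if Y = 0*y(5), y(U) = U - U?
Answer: 0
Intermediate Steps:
y(U) = 0
Y = 0 (Y = 0*0 = 0)
(Y*(-2))*22 = (0*(-2))*22 = 0*22 = 0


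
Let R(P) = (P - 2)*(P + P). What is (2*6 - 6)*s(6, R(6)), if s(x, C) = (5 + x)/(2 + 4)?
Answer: 11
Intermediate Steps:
R(P) = 2*P*(-2 + P) (R(P) = (-2 + P)*(2*P) = 2*P*(-2 + P))
s(x, C) = 5/6 + x/6 (s(x, C) = (5 + x)/6 = (5 + x)*(1/6) = 5/6 + x/6)
(2*6 - 6)*s(6, R(6)) = (2*6 - 6)*(5/6 + (1/6)*6) = (12 - 6)*(5/6 + 1) = 6*(11/6) = 11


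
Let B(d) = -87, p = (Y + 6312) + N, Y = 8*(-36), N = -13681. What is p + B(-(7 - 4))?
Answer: -7744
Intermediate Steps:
Y = -288
p = -7657 (p = (-288 + 6312) - 13681 = 6024 - 13681 = -7657)
p + B(-(7 - 4)) = -7657 - 87 = -7744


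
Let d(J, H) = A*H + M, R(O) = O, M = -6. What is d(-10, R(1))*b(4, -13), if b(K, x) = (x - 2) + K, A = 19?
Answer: -143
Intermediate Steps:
b(K, x) = -2 + K + x (b(K, x) = (-2 + x) + K = -2 + K + x)
d(J, H) = -6 + 19*H (d(J, H) = 19*H - 6 = -6 + 19*H)
d(-10, R(1))*b(4, -13) = (-6 + 19*1)*(-2 + 4 - 13) = (-6 + 19)*(-11) = 13*(-11) = -143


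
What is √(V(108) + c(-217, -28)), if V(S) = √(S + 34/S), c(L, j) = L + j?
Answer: √(-8820 + 2*√35094)/6 ≈ 15.316*I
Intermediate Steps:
√(V(108) + c(-217, -28)) = √(√(108 + 34/108) + (-217 - 28)) = √(√(108 + 34*(1/108)) - 245) = √(√(108 + 17/54) - 245) = √(√(5849/54) - 245) = √(√35094/18 - 245) = √(-245 + √35094/18)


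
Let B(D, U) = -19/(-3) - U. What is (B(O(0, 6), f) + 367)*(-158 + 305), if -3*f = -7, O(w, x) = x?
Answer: 54537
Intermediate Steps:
f = 7/3 (f = -1/3*(-7) = 7/3 ≈ 2.3333)
B(D, U) = 19/3 - U (B(D, U) = -19*(-1/3) - U = 19/3 - U)
(B(O(0, 6), f) + 367)*(-158 + 305) = ((19/3 - 1*7/3) + 367)*(-158 + 305) = ((19/3 - 7/3) + 367)*147 = (4 + 367)*147 = 371*147 = 54537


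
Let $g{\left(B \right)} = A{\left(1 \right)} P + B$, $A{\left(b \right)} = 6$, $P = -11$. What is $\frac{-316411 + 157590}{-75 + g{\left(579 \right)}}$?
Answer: $- \frac{158821}{438} \approx -362.6$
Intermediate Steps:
$g{\left(B \right)} = -66 + B$ ($g{\left(B \right)} = 6 \left(-11\right) + B = -66 + B$)
$\frac{-316411 + 157590}{-75 + g{\left(579 \right)}} = \frac{-316411 + 157590}{-75 + \left(-66 + 579\right)} = - \frac{158821}{-75 + 513} = - \frac{158821}{438}$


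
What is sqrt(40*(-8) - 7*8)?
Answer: 2*I*sqrt(94) ≈ 19.391*I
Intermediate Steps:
sqrt(40*(-8) - 7*8) = sqrt(-320 - 56) = sqrt(-376) = 2*I*sqrt(94)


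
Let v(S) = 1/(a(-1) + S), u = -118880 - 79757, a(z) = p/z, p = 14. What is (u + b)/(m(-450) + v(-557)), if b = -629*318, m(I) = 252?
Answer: -227634289/143891 ≈ -1582.0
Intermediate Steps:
a(z) = 14/z
u = -198637
v(S) = 1/(-14 + S) (v(S) = 1/(14/(-1) + S) = 1/(14*(-1) + S) = 1/(-14 + S))
b = -200022
(u + b)/(m(-450) + v(-557)) = (-198637 - 200022)/(252 + 1/(-14 - 557)) = -398659/(252 + 1/(-571)) = -398659/(252 - 1/571) = -398659/143891/571 = -398659*571/143891 = -227634289/143891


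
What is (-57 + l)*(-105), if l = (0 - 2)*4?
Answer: 6825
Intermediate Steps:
l = -8 (l = -2*4 = -8)
(-57 + l)*(-105) = (-57 - 8)*(-105) = -65*(-105) = 6825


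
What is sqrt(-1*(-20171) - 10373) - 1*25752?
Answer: -25752 + sqrt(9798) ≈ -25653.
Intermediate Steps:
sqrt(-1*(-20171) - 10373) - 1*25752 = sqrt(20171 - 10373) - 25752 = sqrt(9798) - 25752 = -25752 + sqrt(9798)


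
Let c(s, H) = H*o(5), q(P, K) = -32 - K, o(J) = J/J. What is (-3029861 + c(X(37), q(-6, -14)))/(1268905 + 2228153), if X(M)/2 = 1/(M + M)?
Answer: -3029879/3497058 ≈ -0.86641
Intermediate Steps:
X(M) = 1/M (X(M) = 2/(M + M) = 2/((2*M)) = 2*(1/(2*M)) = 1/M)
o(J) = 1
c(s, H) = H (c(s, H) = H*1 = H)
(-3029861 + c(X(37), q(-6, -14)))/(1268905 + 2228153) = (-3029861 + (-32 - 1*(-14)))/(1268905 + 2228153) = (-3029861 + (-32 + 14))/3497058 = (-3029861 - 18)*(1/3497058) = -3029879*1/3497058 = -3029879/3497058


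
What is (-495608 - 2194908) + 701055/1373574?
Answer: -1231874041043/457858 ≈ -2.6905e+6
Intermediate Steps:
(-495608 - 2194908) + 701055/1373574 = -2690516 + 701055*(1/1373574) = -2690516 + 233685/457858 = -1231874041043/457858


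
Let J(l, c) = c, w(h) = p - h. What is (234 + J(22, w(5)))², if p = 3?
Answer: 53824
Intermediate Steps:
w(h) = 3 - h
(234 + J(22, w(5)))² = (234 + (3 - 1*5))² = (234 + (3 - 5))² = (234 - 2)² = 232² = 53824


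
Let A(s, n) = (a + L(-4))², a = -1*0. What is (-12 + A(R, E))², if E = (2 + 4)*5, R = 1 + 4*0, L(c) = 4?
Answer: 16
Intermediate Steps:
R = 1 (R = 1 + 0 = 1)
a = 0
E = 30 (E = 6*5 = 30)
A(s, n) = 16 (A(s, n) = (0 + 4)² = 4² = 16)
(-12 + A(R, E))² = (-12 + 16)² = 4² = 16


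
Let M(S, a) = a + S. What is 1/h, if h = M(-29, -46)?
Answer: -1/75 ≈ -0.013333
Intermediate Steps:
M(S, a) = S + a
h = -75 (h = -29 - 46 = -75)
1/h = 1/(-75) = -1/75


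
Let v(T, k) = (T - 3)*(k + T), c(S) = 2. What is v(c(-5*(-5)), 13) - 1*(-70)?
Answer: 55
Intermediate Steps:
v(T, k) = (-3 + T)*(T + k)
v(c(-5*(-5)), 13) - 1*(-70) = (2² - 3*2 - 3*13 + 2*13) - 1*(-70) = (4 - 6 - 39 + 26) + 70 = -15 + 70 = 55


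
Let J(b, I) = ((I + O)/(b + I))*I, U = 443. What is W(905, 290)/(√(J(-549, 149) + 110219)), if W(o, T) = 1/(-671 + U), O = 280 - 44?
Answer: -√44030235/501944679 ≈ -1.3220e-5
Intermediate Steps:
O = 236
W(o, T) = -1/228 (W(o, T) = 1/(-671 + 443) = 1/(-228) = -1/228)
J(b, I) = I*(236 + I)/(I + b) (J(b, I) = ((I + 236)/(b + I))*I = ((236 + I)/(I + b))*I = I*(236 + I)/(I + b))
W(905, 290)/(√(J(-549, 149) + 110219)) = -1/(228*√(149*(236 + 149)/(149 - 549) + 110219)) = -1/(228*√(149*385/(-400) + 110219)) = -1/(228*√(149*(-1/400)*385 + 110219)) = -1/(228*√(-11473/80 + 110219)) = -4*√44030235/8806047/228 = -√44030235/501944679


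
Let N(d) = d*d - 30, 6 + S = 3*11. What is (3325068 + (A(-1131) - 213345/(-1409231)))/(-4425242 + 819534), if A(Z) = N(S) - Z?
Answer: -4688368008783/5081275490548 ≈ -0.92268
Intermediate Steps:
S = 27 (S = -6 + 3*11 = -6 + 33 = 27)
N(d) = -30 + d² (N(d) = d² - 30 = -30 + d²)
A(Z) = 699 - Z (A(Z) = (-30 + 27²) - Z = (-30 + 729) - Z = 699 - Z)
(3325068 + (A(-1131) - 213345/(-1409231)))/(-4425242 + 819534) = (3325068 + ((699 - 1*(-1131)) - 213345/(-1409231)))/(-4425242 + 819534) = (3325068 + ((699 + 1131) - 213345*(-1)/1409231))/(-3605708) = (3325068 + (1830 - 1*(-213345/1409231)))*(-1/3605708) = (3325068 + (1830 + 213345/1409231))*(-1/3605708) = (3325068 + 2579106075/1409231)*(-1/3605708) = (4688368008783/1409231)*(-1/3605708) = -4688368008783/5081275490548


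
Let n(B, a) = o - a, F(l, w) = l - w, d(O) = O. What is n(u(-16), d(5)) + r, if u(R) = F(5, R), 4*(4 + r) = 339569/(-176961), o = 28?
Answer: 13109467/707844 ≈ 18.520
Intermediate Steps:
r = -3170945/707844 (r = -4 + (339569/(-176961))/4 = -4 + (339569*(-1/176961))/4 = -4 + (¼)*(-339569/176961) = -4 - 339569/707844 = -3170945/707844 ≈ -4.4797)
u(R) = 5 - R
n(B, a) = 28 - a
n(u(-16), d(5)) + r = (28 - 1*5) - 3170945/707844 = (28 - 5) - 3170945/707844 = 23 - 3170945/707844 = 13109467/707844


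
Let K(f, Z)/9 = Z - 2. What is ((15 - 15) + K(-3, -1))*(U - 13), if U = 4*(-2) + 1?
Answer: 540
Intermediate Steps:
K(f, Z) = -18 + 9*Z (K(f, Z) = 9*(Z - 2) = 9*(-2 + Z) = -18 + 9*Z)
U = -7 (U = -8 + 1 = -7)
((15 - 15) + K(-3, -1))*(U - 13) = ((15 - 15) + (-18 + 9*(-1)))*(-7 - 13) = (0 + (-18 - 9))*(-20) = (0 - 27)*(-20) = -27*(-20) = 540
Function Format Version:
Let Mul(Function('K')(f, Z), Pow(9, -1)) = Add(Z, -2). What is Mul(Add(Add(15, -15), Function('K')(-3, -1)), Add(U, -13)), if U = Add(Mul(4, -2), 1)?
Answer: 540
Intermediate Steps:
Function('K')(f, Z) = Add(-18, Mul(9, Z)) (Function('K')(f, Z) = Mul(9, Add(Z, -2)) = Mul(9, Add(-2, Z)) = Add(-18, Mul(9, Z)))
U = -7 (U = Add(-8, 1) = -7)
Mul(Add(Add(15, -15), Function('K')(-3, -1)), Add(U, -13)) = Mul(Add(Add(15, -15), Add(-18, Mul(9, -1))), Add(-7, -13)) = Mul(Add(0, Add(-18, -9)), -20) = Mul(Add(0, -27), -20) = Mul(-27, -20) = 540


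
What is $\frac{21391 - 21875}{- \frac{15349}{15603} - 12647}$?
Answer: $\frac{343266}{8970295} \approx 0.038267$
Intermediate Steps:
$\frac{21391 - 21875}{- \frac{15349}{15603} - 12647} = - \frac{484}{\left(-15349\right) \frac{1}{15603} - 12647} = - \frac{484}{- \frac{15349}{15603} - 12647} = - \frac{484}{- \frac{197346490}{15603}} = \left(-484\right) \left(- \frac{15603}{197346490}\right) = \frac{343266}{8970295}$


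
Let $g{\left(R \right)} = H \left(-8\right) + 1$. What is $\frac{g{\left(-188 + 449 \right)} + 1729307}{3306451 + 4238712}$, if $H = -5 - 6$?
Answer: $\frac{1729396}{7545163} \approx 0.22921$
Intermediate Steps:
$H = -11$ ($H = -5 - 6 = -11$)
$g{\left(R \right)} = 89$ ($g{\left(R \right)} = \left(-11\right) \left(-8\right) + 1 = 88 + 1 = 89$)
$\frac{g{\left(-188 + 449 \right)} + 1729307}{3306451 + 4238712} = \frac{89 + 1729307}{3306451 + 4238712} = \frac{1729396}{7545163}$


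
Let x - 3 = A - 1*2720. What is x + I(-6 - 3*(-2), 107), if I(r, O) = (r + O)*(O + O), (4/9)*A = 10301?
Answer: 173433/4 ≈ 43358.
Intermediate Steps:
A = 92709/4 (A = (9/4)*10301 = 92709/4 ≈ 23177.)
I(r, O) = 2*O*(O + r) (I(r, O) = (O + r)*(2*O) = 2*O*(O + r))
x = 81841/4 (x = 3 + (92709/4 - 1*2720) = 3 + (92709/4 - 2720) = 3 + 81829/4 = 81841/4 ≈ 20460.)
x + I(-6 - 3*(-2), 107) = 81841/4 + 2*107*(107 + (-6 - 3*(-2))) = 81841/4 + 2*107*(107 + (-6 + 6)) = 81841/4 + 2*107*(107 + 0) = 81841/4 + 2*107*107 = 81841/4 + 22898 = 173433/4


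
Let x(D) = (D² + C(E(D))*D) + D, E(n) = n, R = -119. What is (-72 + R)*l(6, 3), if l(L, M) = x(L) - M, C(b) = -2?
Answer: -5157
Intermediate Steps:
x(D) = D² - D (x(D) = (D² - 2*D) + D = D² - D)
l(L, M) = -M + L*(-1 + L) (l(L, M) = L*(-1 + L) - M = -M + L*(-1 + L))
(-72 + R)*l(6, 3) = (-72 - 119)*(-1*3 + 6*(-1 + 6)) = -191*(-3 + 6*5) = -191*(-3 + 30) = -191*27 = -5157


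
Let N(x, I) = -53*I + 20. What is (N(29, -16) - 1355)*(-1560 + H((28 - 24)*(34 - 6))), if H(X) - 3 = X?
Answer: 703715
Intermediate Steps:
N(x, I) = 20 - 53*I
H(X) = 3 + X
(N(29, -16) - 1355)*(-1560 + H((28 - 24)*(34 - 6))) = ((20 - 53*(-16)) - 1355)*(-1560 + (3 + (28 - 24)*(34 - 6))) = ((20 + 848) - 1355)*(-1560 + (3 + 4*28)) = (868 - 1355)*(-1560 + (3 + 112)) = -487*(-1560 + 115) = -487*(-1445) = 703715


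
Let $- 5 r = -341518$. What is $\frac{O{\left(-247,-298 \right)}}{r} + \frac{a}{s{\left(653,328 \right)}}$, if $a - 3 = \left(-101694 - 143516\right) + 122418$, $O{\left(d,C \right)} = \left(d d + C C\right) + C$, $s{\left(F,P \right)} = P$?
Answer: $- \frac{20844724551}{56008952} \approx -372.17$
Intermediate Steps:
$r = \frac{341518}{5}$ ($r = \left(- \frac{1}{5}\right) \left(-341518\right) = \frac{341518}{5} \approx 68304.0$)
$O{\left(d,C \right)} = C + C^{2} + d^{2}$ ($O{\left(d,C \right)} = \left(d^{2} + C^{2}\right) + C = \left(C^{2} + d^{2}\right) + C = C + C^{2} + d^{2}$)
$a = -122789$ ($a = 3 + \left(\left(-101694 - 143516\right) + 122418\right) = 3 + \left(-245210 + 122418\right) = 3 - 122792 = -122789$)
$\frac{O{\left(-247,-298 \right)}}{r} + \frac{a}{s{\left(653,328 \right)}} = \frac{-298 + \left(-298\right)^{2} + \left(-247\right)^{2}}{\frac{341518}{5}} - \frac{122789}{328} = \left(-298 + 88804 + 61009\right) \frac{5}{341518} - \frac{122789}{328} = 149515 \cdot \frac{5}{341518} - \frac{122789}{328} = \frac{747575}{341518} - \frac{122789}{328} = - \frac{20844724551}{56008952}$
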